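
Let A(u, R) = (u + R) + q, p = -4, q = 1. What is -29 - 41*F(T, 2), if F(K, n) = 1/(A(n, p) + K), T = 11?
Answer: -331/10 ≈ -33.100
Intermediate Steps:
A(u, R) = 1 + R + u (A(u, R) = (u + R) + 1 = (R + u) + 1 = 1 + R + u)
F(K, n) = 1/(-3 + K + n) (F(K, n) = 1/((1 - 4 + n) + K) = 1/((-3 + n) + K) = 1/(-3 + K + n))
-29 - 41*F(T, 2) = -29 - 41/(-3 + 11 + 2) = -29 - 41/10 = -331/10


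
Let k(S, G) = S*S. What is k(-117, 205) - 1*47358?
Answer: -33669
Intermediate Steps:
k(S, G) = S²
k(-117, 205) - 1*47358 = (-117)² - 1*47358 = 13689 - 47358 = -33669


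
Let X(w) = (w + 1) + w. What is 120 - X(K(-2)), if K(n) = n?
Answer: 123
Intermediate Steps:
X(w) = 1 + 2*w (X(w) = (1 + w) + w = 1 + 2*w)
120 - X(K(-2)) = 120 - (1 + 2*(-2)) = 120 - (1 - 4) = 120 - 1*(-3) = 120 + 3 = 123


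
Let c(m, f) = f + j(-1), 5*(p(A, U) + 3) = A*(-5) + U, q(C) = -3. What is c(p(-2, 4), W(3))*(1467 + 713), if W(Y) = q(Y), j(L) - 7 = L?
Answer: 6540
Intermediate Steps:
j(L) = 7 + L
p(A, U) = -3 - A + U/5 (p(A, U) = -3 + (A*(-5) + U)/5 = -3 + (-5*A + U)/5 = -3 + (U - 5*A)/5 = -3 + (-A + U/5) = -3 - A + U/5)
W(Y) = -3
c(m, f) = 6 + f (c(m, f) = f + (7 - 1) = f + 6 = 6 + f)
c(p(-2, 4), W(3))*(1467 + 713) = (6 - 3)*(1467 + 713) = 3*2180 = 6540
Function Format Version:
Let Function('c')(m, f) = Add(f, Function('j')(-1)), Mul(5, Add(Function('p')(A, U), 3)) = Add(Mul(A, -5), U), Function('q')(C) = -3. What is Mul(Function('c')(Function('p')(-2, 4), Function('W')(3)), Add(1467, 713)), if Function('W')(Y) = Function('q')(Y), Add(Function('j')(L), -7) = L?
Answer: 6540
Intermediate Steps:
Function('j')(L) = Add(7, L)
Function('p')(A, U) = Add(-3, Mul(-1, A), Mul(Rational(1, 5), U)) (Function('p')(A, U) = Add(-3, Mul(Rational(1, 5), Add(Mul(A, -5), U))) = Add(-3, Mul(Rational(1, 5), Add(Mul(-5, A), U))) = Add(-3, Mul(Rational(1, 5), Add(U, Mul(-5, A)))) = Add(-3, Add(Mul(-1, A), Mul(Rational(1, 5), U))) = Add(-3, Mul(-1, A), Mul(Rational(1, 5), U)))
Function('W')(Y) = -3
Function('c')(m, f) = Add(6, f) (Function('c')(m, f) = Add(f, Add(7, -1)) = Add(f, 6) = Add(6, f))
Mul(Function('c')(Function('p')(-2, 4), Function('W')(3)), Add(1467, 713)) = Mul(Add(6, -3), Add(1467, 713)) = Mul(3, 2180) = 6540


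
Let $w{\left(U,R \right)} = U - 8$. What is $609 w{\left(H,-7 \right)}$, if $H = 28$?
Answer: $12180$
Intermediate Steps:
$w{\left(U,R \right)} = -8 + U$ ($w{\left(U,R \right)} = U - 8 = -8 + U$)
$609 w{\left(H,-7 \right)} = 609 \left(-8 + 28\right) = 609 \cdot 20 = 12180$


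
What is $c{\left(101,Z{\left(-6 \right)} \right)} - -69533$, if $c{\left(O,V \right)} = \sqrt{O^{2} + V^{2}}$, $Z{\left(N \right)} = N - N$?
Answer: $69634$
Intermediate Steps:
$Z{\left(N \right)} = 0$
$c{\left(101,Z{\left(-6 \right)} \right)} - -69533 = \sqrt{101^{2} + 0^{2}} - -69533 = \sqrt{10201 + 0} + 69533 = \sqrt{10201} + 69533 = 101 + 69533 = 69634$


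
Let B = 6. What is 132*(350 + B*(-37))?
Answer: 16896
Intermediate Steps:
132*(350 + B*(-37)) = 132*(350 + 6*(-37)) = 132*(350 - 222) = 132*128 = 16896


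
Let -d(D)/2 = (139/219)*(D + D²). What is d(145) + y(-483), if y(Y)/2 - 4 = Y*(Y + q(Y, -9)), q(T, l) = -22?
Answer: 1382894/3 ≈ 4.6096e+5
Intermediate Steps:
d(D) = -278*D/219 - 278*D²/219 (d(D) = -2*139/219*(D + D²) = -2*139*(1/219)*(D + D²) = -278*(D + D²)/219 = -2*(139*D/219 + 139*D²/219) = -278*D/219 - 278*D²/219)
y(Y) = 8 + 2*Y*(-22 + Y) (y(Y) = 8 + 2*(Y*(Y - 22)) = 8 + 2*(Y*(-22 + Y)) = 8 + 2*Y*(-22 + Y))
d(145) + y(-483) = -278/219*145*(1 + 145) + (8 - 44*(-483) + 2*(-483)²) = -278/219*145*146 + (8 + 21252 + 2*233289) = -80620/3 + (8 + 21252 + 466578) = -80620/3 + 487838 = 1382894/3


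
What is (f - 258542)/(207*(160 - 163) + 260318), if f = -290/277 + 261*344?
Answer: -46746256/71936069 ≈ -0.64983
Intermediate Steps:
f = 24869878/277 (f = -290*1/277 + 89784 = -290/277 + 89784 = 24869878/277 ≈ 89783.)
(f - 258542)/(207*(160 - 163) + 260318) = (24869878/277 - 258542)/(207*(160 - 163) + 260318) = -46746256/(277*(207*(-3) + 260318)) = -46746256/(277*(-621 + 260318)) = -46746256/277/259697 = -46746256/277*1/259697 = -46746256/71936069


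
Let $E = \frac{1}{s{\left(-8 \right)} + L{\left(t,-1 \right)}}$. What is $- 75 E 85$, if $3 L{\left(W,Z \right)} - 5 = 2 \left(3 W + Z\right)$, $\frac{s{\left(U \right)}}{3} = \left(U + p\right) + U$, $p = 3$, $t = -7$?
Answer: $\frac{6375}{52} \approx 122.6$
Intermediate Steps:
$s{\left(U \right)} = 9 + 6 U$ ($s{\left(U \right)} = 3 \left(\left(U + 3\right) + U\right) = 3 \left(\left(3 + U\right) + U\right) = 3 \left(3 + 2 U\right) = 9 + 6 U$)
$L{\left(W,Z \right)} = \frac{5}{3} + 2 W + \frac{2 Z}{3}$ ($L{\left(W,Z \right)} = \frac{5}{3} + \frac{2 \left(3 W + Z\right)}{3} = \frac{5}{3} + \frac{2 \left(Z + 3 W\right)}{3} = \frac{5}{3} + \frac{2 Z + 6 W}{3} = \frac{5}{3} + \left(2 W + \frac{2 Z}{3}\right) = \frac{5}{3} + 2 W + \frac{2 Z}{3}$)
$E = - \frac{1}{52}$ ($E = \frac{1}{\left(9 + 6 \left(-8\right)\right) + \left(\frac{5}{3} + 2 \left(-7\right) + \frac{2}{3} \left(-1\right)\right)} = \frac{1}{\left(9 - 48\right) - 13} = \frac{1}{-39 - 13} = \frac{1}{-52} = - \frac{1}{52} \approx -0.019231$)
$- 75 E 85 = \left(-75\right) \left(- \frac{1}{52}\right) 85 = \frac{75}{52} \cdot 85 = \frac{6375}{52}$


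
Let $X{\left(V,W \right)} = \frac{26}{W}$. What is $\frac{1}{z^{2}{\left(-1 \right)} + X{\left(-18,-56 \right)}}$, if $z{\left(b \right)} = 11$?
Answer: $\frac{28}{3375} \approx 0.0082963$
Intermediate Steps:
$\frac{1}{z^{2}{\left(-1 \right)} + X{\left(-18,-56 \right)}} = \frac{1}{11^{2} + \frac{26}{-56}} = \frac{1}{121 + 26 \left(- \frac{1}{56}\right)} = \frac{1}{121 - \frac{13}{28}} = \frac{1}{\frac{3375}{28}} = \frac{28}{3375}$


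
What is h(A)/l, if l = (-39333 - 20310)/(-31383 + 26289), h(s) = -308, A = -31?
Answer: -174328/6627 ≈ -26.306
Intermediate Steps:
l = 6627/566 (l = -59643/(-5094) = -59643*(-1/5094) = 6627/566 ≈ 11.708)
h(A)/l = -308/6627/566 = -308*566/6627 = -174328/6627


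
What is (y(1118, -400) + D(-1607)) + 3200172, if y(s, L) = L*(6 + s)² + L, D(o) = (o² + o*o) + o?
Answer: -496987337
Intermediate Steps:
D(o) = o + 2*o² (D(o) = (o² + o²) + o = 2*o² + o = o + 2*o²)
y(s, L) = L + L*(6 + s)²
(y(1118, -400) + D(-1607)) + 3200172 = (-400*(1 + (6 + 1118)²) - 1607*(1 + 2*(-1607))) + 3200172 = (-400*(1 + 1124²) - 1607*(1 - 3214)) + 3200172 = (-400*(1 + 1263376) - 1607*(-3213)) + 3200172 = (-400*1263377 + 5163291) + 3200172 = (-505350800 + 5163291) + 3200172 = -500187509 + 3200172 = -496987337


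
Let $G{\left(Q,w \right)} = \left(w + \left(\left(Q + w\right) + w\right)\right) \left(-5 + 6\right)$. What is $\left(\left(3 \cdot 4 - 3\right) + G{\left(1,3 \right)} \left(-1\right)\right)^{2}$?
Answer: $1$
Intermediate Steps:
$G{\left(Q,w \right)} = Q + 3 w$ ($G{\left(Q,w \right)} = \left(w + \left(Q + 2 w\right)\right) 1 = \left(Q + 3 w\right) 1 = Q + 3 w$)
$\left(\left(3 \cdot 4 - 3\right) + G{\left(1,3 \right)} \left(-1\right)\right)^{2} = \left(\left(3 \cdot 4 - 3\right) + \left(1 + 3 \cdot 3\right) \left(-1\right)\right)^{2} = \left(\left(12 - 3\right) + \left(1 + 9\right) \left(-1\right)\right)^{2} = \left(9 + 10 \left(-1\right)\right)^{2} = \left(9 - 10\right)^{2} = \left(-1\right)^{2} = 1$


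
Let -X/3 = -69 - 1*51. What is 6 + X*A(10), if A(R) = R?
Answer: 3606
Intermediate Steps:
X = 360 (X = -3*(-69 - 1*51) = -3*(-69 - 51) = -3*(-120) = 360)
6 + X*A(10) = 6 + 360*10 = 6 + 3600 = 3606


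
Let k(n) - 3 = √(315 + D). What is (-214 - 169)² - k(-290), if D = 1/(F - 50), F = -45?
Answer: 146686 - 2*√710695/95 ≈ 1.4667e+5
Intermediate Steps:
D = -1/95 (D = 1/(-45 - 50) = 1/(-95) = -1/95 ≈ -0.010526)
k(n) = 3 + 2*√710695/95 (k(n) = 3 + √(315 - 1/95) = 3 + √(29924/95) = 3 + 2*√710695/95)
(-214 - 169)² - k(-290) = (-214 - 169)² - (3 + 2*√710695/95) = (-383)² + (-3 - 2*√710695/95) = 146689 + (-3 - 2*√710695/95) = 146686 - 2*√710695/95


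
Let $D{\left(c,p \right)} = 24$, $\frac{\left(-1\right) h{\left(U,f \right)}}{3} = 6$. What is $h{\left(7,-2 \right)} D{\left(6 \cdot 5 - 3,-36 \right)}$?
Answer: $-432$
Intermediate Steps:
$h{\left(U,f \right)} = -18$ ($h{\left(U,f \right)} = \left(-3\right) 6 = -18$)
$h{\left(7,-2 \right)} D{\left(6 \cdot 5 - 3,-36 \right)} = \left(-18\right) 24 = -432$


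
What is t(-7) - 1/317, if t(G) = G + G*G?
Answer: 13313/317 ≈ 41.997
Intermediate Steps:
t(G) = G + G²
t(-7) - 1/317 = -7*(1 - 7) - 1/317 = -7*(-6) - 1*1/317 = 42 - 1/317 = 13313/317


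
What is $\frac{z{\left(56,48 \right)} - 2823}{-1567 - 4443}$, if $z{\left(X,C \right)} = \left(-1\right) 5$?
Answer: $\frac{1414}{3005} \approx 0.47055$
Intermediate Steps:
$z{\left(X,C \right)} = -5$
$\frac{z{\left(56,48 \right)} - 2823}{-1567 - 4443} = \frac{-5 - 2823}{-1567 - 4443} = - \frac{2828}{-6010} = \left(-2828\right) \left(- \frac{1}{6010}\right) = \frac{1414}{3005}$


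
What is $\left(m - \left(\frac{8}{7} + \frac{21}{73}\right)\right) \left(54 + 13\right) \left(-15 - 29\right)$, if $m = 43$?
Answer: $- \frac{62621416}{511} \approx -1.2255 \cdot 10^{5}$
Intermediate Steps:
$\left(m - \left(\frac{8}{7} + \frac{21}{73}\right)\right) \left(54 + 13\right) \left(-15 - 29\right) = \left(43 - \left(\frac{8}{7} + \frac{21}{73}\right)\right) \left(54 + 13\right) \left(-15 - 29\right) = \left(43 - \frac{731}{511}\right) 67 \left(-44\right) = \left(43 - \frac{731}{511}\right) \left(-2948\right) = \frac{21242}{511} \left(-2948\right) = - \frac{62621416}{511}$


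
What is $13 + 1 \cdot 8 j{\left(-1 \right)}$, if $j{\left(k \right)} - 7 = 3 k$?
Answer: $45$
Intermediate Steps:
$j{\left(k \right)} = 7 + 3 k$
$13 + 1 \cdot 8 j{\left(-1 \right)} = 13 + 1 \cdot 8 \left(7 + 3 \left(-1\right)\right) = 13 + 8 \left(7 - 3\right) = 13 + 8 \cdot 4 = 13 + 32 = 45$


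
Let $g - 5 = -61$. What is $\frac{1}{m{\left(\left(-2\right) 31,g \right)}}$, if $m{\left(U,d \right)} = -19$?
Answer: $- \frac{1}{19} \approx -0.052632$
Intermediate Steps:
$g = -56$ ($g = 5 - 61 = -56$)
$\frac{1}{m{\left(\left(-2\right) 31,g \right)}} = \frac{1}{-19} = - \frac{1}{19}$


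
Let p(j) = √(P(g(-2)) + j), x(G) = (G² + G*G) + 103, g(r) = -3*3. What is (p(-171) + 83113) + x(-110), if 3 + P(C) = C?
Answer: 107416 + I*√183 ≈ 1.0742e+5 + 13.528*I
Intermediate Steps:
g(r) = -9
P(C) = -3 + C
x(G) = 103 + 2*G² (x(G) = (G² + G²) + 103 = 2*G² + 103 = 103 + 2*G²)
p(j) = √(-12 + j) (p(j) = √((-3 - 9) + j) = √(-12 + j))
(p(-171) + 83113) + x(-110) = (√(-12 - 171) + 83113) + (103 + 2*(-110)²) = (√(-183) + 83113) + (103 + 2*12100) = (I*√183 + 83113) + (103 + 24200) = (83113 + I*√183) + 24303 = 107416 + I*√183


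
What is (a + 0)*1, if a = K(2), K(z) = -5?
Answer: -5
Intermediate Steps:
a = -5
(a + 0)*1 = (-5 + 0)*1 = -5*1 = -5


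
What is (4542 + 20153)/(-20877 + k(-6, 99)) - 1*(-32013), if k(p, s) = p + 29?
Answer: 667574407/20854 ≈ 32012.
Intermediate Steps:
k(p, s) = 29 + p
(4542 + 20153)/(-20877 + k(-6, 99)) - 1*(-32013) = (4542 + 20153)/(-20877 + (29 - 6)) - 1*(-32013) = 24695/(-20877 + 23) + 32013 = 24695/(-20854) + 32013 = 24695*(-1/20854) + 32013 = -24695/20854 + 32013 = 667574407/20854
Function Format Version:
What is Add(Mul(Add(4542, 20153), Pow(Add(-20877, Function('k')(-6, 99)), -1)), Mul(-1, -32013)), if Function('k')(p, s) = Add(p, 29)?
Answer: Rational(667574407, 20854) ≈ 32012.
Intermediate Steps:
Function('k')(p, s) = Add(29, p)
Add(Mul(Add(4542, 20153), Pow(Add(-20877, Function('k')(-6, 99)), -1)), Mul(-1, -32013)) = Add(Mul(Add(4542, 20153), Pow(Add(-20877, Add(29, -6)), -1)), Mul(-1, -32013)) = Add(Mul(24695, Pow(Add(-20877, 23), -1)), 32013) = Add(Mul(24695, Pow(-20854, -1)), 32013) = Add(Mul(24695, Rational(-1, 20854)), 32013) = Add(Rational(-24695, 20854), 32013) = Rational(667574407, 20854)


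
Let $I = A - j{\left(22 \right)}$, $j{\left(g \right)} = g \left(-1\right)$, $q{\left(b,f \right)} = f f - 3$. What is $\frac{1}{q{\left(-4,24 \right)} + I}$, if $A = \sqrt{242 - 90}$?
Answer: $\frac{595}{353873} - \frac{2 \sqrt{38}}{353873} \approx 0.0016466$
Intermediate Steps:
$q{\left(b,f \right)} = -3 + f^{2}$ ($q{\left(b,f \right)} = f^{2} - 3 = -3 + f^{2}$)
$j{\left(g \right)} = - g$
$A = 2 \sqrt{38}$ ($A = \sqrt{152} = 2 \sqrt{38} \approx 12.329$)
$I = 22 + 2 \sqrt{38}$ ($I = 2 \sqrt{38} - \left(-1\right) 22 = 2 \sqrt{38} - -22 = 2 \sqrt{38} + 22 = 22 + 2 \sqrt{38} \approx 34.329$)
$\frac{1}{q{\left(-4,24 \right)} + I} = \frac{1}{\left(-3 + 24^{2}\right) + \left(22 + 2 \sqrt{38}\right)} = \frac{1}{\left(-3 + 576\right) + \left(22 + 2 \sqrt{38}\right)} = \frac{1}{573 + \left(22 + 2 \sqrt{38}\right)} = \frac{1}{595 + 2 \sqrt{38}}$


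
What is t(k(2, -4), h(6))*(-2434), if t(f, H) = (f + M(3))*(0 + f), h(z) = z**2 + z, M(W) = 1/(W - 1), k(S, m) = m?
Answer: -34076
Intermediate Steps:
M(W) = 1/(-1 + W)
h(z) = z + z**2
t(f, H) = f*(1/2 + f) (t(f, H) = (f + 1/(-1 + 3))*(0 + f) = (f + 1/2)*f = (1/2 + f)*f = f*(1/2 + f))
t(k(2, -4), h(6))*(-2434) = -4*(1/2 - 4)*(-2434) = -4*(-7/2)*(-2434) = 14*(-2434) = -34076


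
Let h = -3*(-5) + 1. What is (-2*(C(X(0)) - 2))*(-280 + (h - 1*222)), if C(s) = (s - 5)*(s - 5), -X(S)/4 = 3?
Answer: 278964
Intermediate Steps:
X(S) = -12 (X(S) = -4*3 = -12)
C(s) = (-5 + s)**2 (C(s) = (-5 + s)*(-5 + s) = (-5 + s)**2)
h = 16 (h = 15 + 1 = 16)
(-2*(C(X(0)) - 2))*(-280 + (h - 1*222)) = (-2*((-5 - 12)**2 - 2))*(-280 + (16 - 1*222)) = (-2*((-17)**2 - 2))*(-280 + (16 - 222)) = (-2*(289 - 2))*(-280 - 206) = -2*287*(-486) = -574*(-486) = 278964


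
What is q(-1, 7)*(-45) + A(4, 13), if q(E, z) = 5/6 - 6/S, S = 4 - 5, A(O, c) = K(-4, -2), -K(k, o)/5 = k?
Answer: -575/2 ≈ -287.50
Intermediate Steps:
K(k, o) = -5*k
A(O, c) = 20 (A(O, c) = -5*(-4) = 20)
S = -1
q(E, z) = 41/6 (q(E, z) = 5/6 - 6/(-1) = 5*(⅙) - 6*(-1) = ⅚ + 6 = 41/6)
q(-1, 7)*(-45) + A(4, 13) = (41/6)*(-45) + 20 = -615/2 + 20 = -575/2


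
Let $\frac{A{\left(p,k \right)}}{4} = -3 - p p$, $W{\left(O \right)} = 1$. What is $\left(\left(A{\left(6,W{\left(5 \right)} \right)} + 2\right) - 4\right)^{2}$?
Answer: $24964$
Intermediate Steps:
$A{\left(p,k \right)} = -12 - 4 p^{2}$ ($A{\left(p,k \right)} = 4 \left(-3 - p p\right) = 4 \left(-3 - p^{2}\right) = -12 - 4 p^{2}$)
$\left(\left(A{\left(6,W{\left(5 \right)} \right)} + 2\right) - 4\right)^{2} = \left(\left(\left(-12 - 4 \cdot 6^{2}\right) + 2\right) - 4\right)^{2} = \left(\left(\left(-12 - 144\right) + 2\right) - 4\right)^{2} = \left(\left(-156 + 2\right) - 4\right)^{2} = \left(-154 - 4\right)^{2} = \left(-158\right)^{2} = 24964$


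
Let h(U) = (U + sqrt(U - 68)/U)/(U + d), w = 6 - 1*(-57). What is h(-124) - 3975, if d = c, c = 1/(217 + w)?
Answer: -137973305/34719 + 560*I*sqrt(3)/1076289 ≈ -3974.0 + 0.0009012*I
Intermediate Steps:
w = 63 (w = 6 + 57 = 63)
c = 1/280 (c = 1/(217 + 63) = 1/280 ≈ 0.0035714)
d = 1/280 ≈ 0.0035714
h(U) = (U + sqrt(-68 + U)/U)/(1/280 + U) (h(U) = (U + sqrt(U - 68)/U)/(U + 1/280) = (U + sqrt(-68 + U)/U)/(1/280 + U))
h(-124) - 3975 = 280*((-124)**2 + sqrt(-68 - 124))/(-124*(1 + 280*(-124))) - 3975 = 280*(-1/124)*(15376 + sqrt(-192))/(1 - 34720) - 3975 = 280*(-1/124)*(15376 + 8*I*sqrt(3))/(-34719) - 3975 = 280*(-1/124)*(-1/34719)*(15376 + 8*I*sqrt(3)) - 3975 = (34720/34719 + 560*I*sqrt(3)/1076289) - 3975 = -137973305/34719 + 560*I*sqrt(3)/1076289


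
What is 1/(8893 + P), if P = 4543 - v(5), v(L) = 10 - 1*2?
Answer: 1/13428 ≈ 7.4471e-5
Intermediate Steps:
v(L) = 8 (v(L) = 10 - 2 = 8)
P = 4535 (P = 4543 - 1*8 = 4543 - 8 = 4535)
1/(8893 + P) = 1/(8893 + 4535) = 1/13428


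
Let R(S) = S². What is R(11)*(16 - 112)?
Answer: -11616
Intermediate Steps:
R(11)*(16 - 112) = 11²*(16 - 112) = 121*(-96) = -11616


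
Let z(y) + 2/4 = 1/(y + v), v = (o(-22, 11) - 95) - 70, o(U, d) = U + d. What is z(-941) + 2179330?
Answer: 4868622101/2234 ≈ 2.1793e+6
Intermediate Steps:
v = -176 (v = ((-22 + 11) - 95) - 70 = (-11 - 95) - 70 = -106 - 70 = -176)
z(y) = -½ + 1/(-176 + y) (z(y) = -½ + 1/(y - 176) = -½ + 1/(-176 + y))
z(-941) + 2179330 = (178 - 1*(-941))/(2*(-176 - 941)) + 2179330 = (½)*(178 + 941)/(-1117) + 2179330 = (½)*(-1/1117)*1119 + 2179330 = -1119/2234 + 2179330 = 4868622101/2234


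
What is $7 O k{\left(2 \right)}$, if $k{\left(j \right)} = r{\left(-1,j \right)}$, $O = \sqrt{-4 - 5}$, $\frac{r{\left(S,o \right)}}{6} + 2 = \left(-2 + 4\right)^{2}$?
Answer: $252 i \approx 252.0 i$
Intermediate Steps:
$r{\left(S,o \right)} = 12$ ($r{\left(S,o \right)} = -12 + 6 \left(-2 + 4\right)^{2} = -12 + 6 \cdot 2^{2} = -12 + 6 \cdot 4 = -12 + 24 = 12$)
$O = 3 i$ ($O = \sqrt{-9} = 3 i \approx 3.0 i$)
$k{\left(j \right)} = 12$
$7 O k{\left(2 \right)} = 7 \cdot 3 i 12 = 21 i 12 = 252 i$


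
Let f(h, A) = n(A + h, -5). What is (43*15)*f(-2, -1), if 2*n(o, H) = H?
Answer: -3225/2 ≈ -1612.5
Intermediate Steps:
n(o, H) = H/2
f(h, A) = -5/2 (f(h, A) = (½)*(-5) = -5/2)
(43*15)*f(-2, -1) = (43*15)*(-5/2) = 645*(-5/2) = -3225/2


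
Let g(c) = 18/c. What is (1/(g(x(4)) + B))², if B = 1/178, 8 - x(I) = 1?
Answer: 1552516/10310521 ≈ 0.15058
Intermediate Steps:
x(I) = 7 (x(I) = 8 - 1*1 = 8 - 1 = 7)
B = 1/178 ≈ 0.0056180
(1/(g(x(4)) + B))² = (1/(18/7 + 1/178))² = (1/(3211/1246))² = (1246/3211)² = 1552516/10310521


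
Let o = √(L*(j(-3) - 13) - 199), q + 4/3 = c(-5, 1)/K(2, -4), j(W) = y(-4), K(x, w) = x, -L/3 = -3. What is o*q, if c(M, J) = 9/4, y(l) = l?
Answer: -5*I*√22/6 ≈ -3.9087*I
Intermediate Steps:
L = 9 (L = -3*(-3) = 9)
j(W) = -4
c(M, J) = 9/4 (c(M, J) = 9*(¼) = 9/4)
q = -5/24 (q = -4/3 + (9/4)/2 = -4/3 + (9/4)*(½) = -4/3 + 9/8 = -5/24 ≈ -0.20833)
o = 4*I*√22 (o = √(9*(-4 - 13) - 199) = √(9*(-17) - 199) = √(-153 - 199) = √(-352) = 4*I*√22 ≈ 18.762*I)
o*q = (4*I*√22)*(-5/24) = -5*I*√22/6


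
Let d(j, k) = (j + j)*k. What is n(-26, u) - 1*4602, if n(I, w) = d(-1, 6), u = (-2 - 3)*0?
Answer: -4614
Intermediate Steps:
u = 0 (u = -5*0 = 0)
d(j, k) = 2*j*k (d(j, k) = (2*j)*k = 2*j*k)
n(I, w) = -12 (n(I, w) = 2*(-1)*6 = -12)
n(-26, u) - 1*4602 = -12 - 1*4602 = -12 - 4602 = -4614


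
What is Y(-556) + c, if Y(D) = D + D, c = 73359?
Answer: 72247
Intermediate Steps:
Y(D) = 2*D
Y(-556) + c = 2*(-556) + 73359 = -1112 + 73359 = 72247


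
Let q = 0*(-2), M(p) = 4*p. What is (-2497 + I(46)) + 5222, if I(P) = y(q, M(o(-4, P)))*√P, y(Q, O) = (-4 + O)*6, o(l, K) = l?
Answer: 2725 - 120*√46 ≈ 1911.1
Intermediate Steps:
q = 0
y(Q, O) = -24 + 6*O
I(P) = -120*√P (I(P) = (-24 + 6*(4*(-4)))*√P = (-24 + 6*(-16))*√P = (-24 - 96)*√P = -120*√P)
(-2497 + I(46)) + 5222 = (-2497 - 120*√46) + 5222 = 2725 - 120*√46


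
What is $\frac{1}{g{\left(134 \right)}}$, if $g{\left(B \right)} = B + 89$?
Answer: $\frac{1}{223} \approx 0.0044843$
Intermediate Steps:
$g{\left(B \right)} = 89 + B$
$\frac{1}{g{\left(134 \right)}} = \frac{1}{89 + 134} = \frac{1}{223}$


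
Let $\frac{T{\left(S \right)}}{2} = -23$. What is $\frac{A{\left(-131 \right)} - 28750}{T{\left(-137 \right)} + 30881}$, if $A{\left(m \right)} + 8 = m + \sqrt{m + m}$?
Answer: $- \frac{4127}{4405} + \frac{i \sqrt{262}}{30835} \approx -0.93689 + 0.00052494 i$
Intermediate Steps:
$T{\left(S \right)} = -46$ ($T{\left(S \right)} = 2 \left(-23\right) = -46$)
$A{\left(m \right)} = -8 + m + \sqrt{2} \sqrt{m}$ ($A{\left(m \right)} = -8 + \left(m + \sqrt{m + m}\right) = -8 + \left(m + \sqrt{2 m}\right) = -8 + \left(m + \sqrt{2} \sqrt{m}\right) = -8 + m + \sqrt{2} \sqrt{m}$)
$\frac{A{\left(-131 \right)} - 28750}{T{\left(-137 \right)} + 30881} = \frac{\left(-8 - 131 + \sqrt{2} \sqrt{-131}\right) - 28750}{-46 + 30881} = \frac{\left(-8 - 131 + \sqrt{2} i \sqrt{131}\right) - 28750}{30835} = \left(\left(-8 - 131 + i \sqrt{262}\right) - 28750\right) \frac{1}{30835} = \left(\left(-139 + i \sqrt{262}\right) - 28750\right) \frac{1}{30835} = \left(-28889 + i \sqrt{262}\right) \frac{1}{30835} = - \frac{4127}{4405} + \frac{i \sqrt{262}}{30835}$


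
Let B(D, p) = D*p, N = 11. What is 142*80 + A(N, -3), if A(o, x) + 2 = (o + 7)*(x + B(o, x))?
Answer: 10710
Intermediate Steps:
A(o, x) = -2 + (7 + o)*(x + o*x) (A(o, x) = -2 + (o + 7)*(x + o*x) = -2 + (7 + o)*(x + o*x))
142*80 + A(N, -3) = 142*80 + (-2 + 7*(-3) - 3*11² + 8*11*(-3)) = 11360 + (-2 - 21 - 3*121 - 264) = 11360 + (-2 - 21 - 363 - 264) = 11360 - 650 = 10710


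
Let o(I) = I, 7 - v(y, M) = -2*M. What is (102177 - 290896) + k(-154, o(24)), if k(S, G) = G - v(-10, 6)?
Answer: -188714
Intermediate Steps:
v(y, M) = 7 + 2*M (v(y, M) = 7 - (-2)*M = 7 + 2*M)
k(S, G) = -19 + G (k(S, G) = G - (7 + 2*6) = G - (7 + 12) = G - 1*19 = G - 19 = -19 + G)
(102177 - 290896) + k(-154, o(24)) = (102177 - 290896) + (-19 + 24) = -188719 + 5 = -188714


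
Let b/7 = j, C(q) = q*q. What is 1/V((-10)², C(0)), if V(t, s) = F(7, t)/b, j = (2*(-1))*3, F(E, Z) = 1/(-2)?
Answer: 84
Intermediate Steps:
F(E, Z) = -½
C(q) = q²
j = -6 (j = -2*3 = -6)
b = -42 (b = 7*(-6) = -42)
V(t, s) = 1/84 (V(t, s) = -½/(-42) = -½*(-1/42) = 1/84)
1/V((-10)², C(0)) = 1/(1/84) = 84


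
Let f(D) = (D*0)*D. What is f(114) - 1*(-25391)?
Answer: 25391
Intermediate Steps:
f(D) = 0 (f(D) = 0*D = 0)
f(114) - 1*(-25391) = 0 - 1*(-25391) = 0 + 25391 = 25391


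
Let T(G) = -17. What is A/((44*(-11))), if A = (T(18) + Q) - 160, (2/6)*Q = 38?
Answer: 63/484 ≈ 0.13017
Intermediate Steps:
Q = 114 (Q = 3*38 = 114)
A = -63 (A = (-17 + 114) - 160 = 97 - 160 = -63)
A/((44*(-11))) = -63/(44*(-11)) = -63/(-484) = -63*(-1/484) = 63/484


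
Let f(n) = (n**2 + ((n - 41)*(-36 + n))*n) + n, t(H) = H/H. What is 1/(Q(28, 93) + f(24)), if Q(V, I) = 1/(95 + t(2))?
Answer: 96/527617 ≈ 0.00018195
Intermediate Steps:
t(H) = 1
f(n) = n + n**2 + n*(-41 + n)*(-36 + n) (f(n) = (n**2 + ((-41 + n)*(-36 + n))*n) + n = (n**2 + n*(-41 + n)*(-36 + n)) + n = n + n**2 + n*(-41 + n)*(-36 + n))
Q(V, I) = 1/96 (Q(V, I) = 1/(95 + 1) = 1/96)
1/(Q(28, 93) + f(24)) = 1/(1/96 + 24*(1477 + 24**2 - 76*24)) = 1/(1/96 + 24*(1477 + 576 - 1824)) = 1/(1/96 + 24*229) = 1/(1/96 + 5496) = 1/(527617/96) = 96/527617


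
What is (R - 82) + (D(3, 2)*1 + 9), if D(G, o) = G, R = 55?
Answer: -15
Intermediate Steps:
(R - 82) + (D(3, 2)*1 + 9) = (55 - 82) + (3*1 + 9) = -27 + (3 + 9) = -27 + 12 = -15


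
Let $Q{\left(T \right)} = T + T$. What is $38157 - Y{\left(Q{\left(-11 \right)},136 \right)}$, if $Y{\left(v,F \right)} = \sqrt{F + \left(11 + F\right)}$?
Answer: $38157 - \sqrt{283} \approx 38140.0$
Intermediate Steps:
$Q{\left(T \right)} = 2 T$
$Y{\left(v,F \right)} = \sqrt{11 + 2 F}$
$38157 - Y{\left(Q{\left(-11 \right)},136 \right)} = 38157 - \sqrt{11 + 2 \cdot 136} = 38157 - \sqrt{11 + 272} = 38157 - \sqrt{283}$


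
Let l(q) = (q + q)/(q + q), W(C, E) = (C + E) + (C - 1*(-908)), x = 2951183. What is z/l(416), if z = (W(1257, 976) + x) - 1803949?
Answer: 1151632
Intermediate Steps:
W(C, E) = 908 + E + 2*C (W(C, E) = (C + E) + (C + 908) = (C + E) + (908 + C) = 908 + E + 2*C)
l(q) = 1 (l(q) = (2*q)/((2*q)) = (2*q)*(1/(2*q)) = 1)
z = 1151632 (z = ((908 + 976 + 2*1257) + 2951183) - 1803949 = ((908 + 976 + 2514) + 2951183) - 1803949 = (4398 + 2951183) - 1803949 = 2955581 - 1803949 = 1151632)
z/l(416) = 1151632/1 = 1151632*1 = 1151632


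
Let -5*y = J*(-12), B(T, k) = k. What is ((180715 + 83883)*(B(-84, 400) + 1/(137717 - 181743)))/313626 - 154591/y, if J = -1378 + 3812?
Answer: 10452258128690803/33607937603784 ≈ 311.01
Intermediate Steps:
J = 2434
y = 29208/5 (y = -2434*(-12)/5 = -⅕*(-29208) = 29208/5 ≈ 5841.6)
((180715 + 83883)*(B(-84, 400) + 1/(137717 - 181743)))/313626 - 154591/y = ((180715 + 83883)*(400 + 1/(137717 - 181743)))/313626 - 154591/29208/5 = (264598*(400 + 1/(-44026)))*(1/313626) - 154591*5/29208 = (264598*(400 - 1/44026))*(1/313626) - 772955/29208 = (264598*(17610399/44026))*(1/313626) - 772955/29208 = (2329838177301/22013)*(1/313626) - 772955/29208 = 776612725767/2301283046 - 772955/29208 = 10452258128690803/33607937603784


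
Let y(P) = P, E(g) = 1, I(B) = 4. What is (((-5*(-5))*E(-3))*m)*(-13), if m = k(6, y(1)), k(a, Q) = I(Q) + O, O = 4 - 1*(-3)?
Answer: -3575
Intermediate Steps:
O = 7 (O = 4 + 3 = 7)
k(a, Q) = 11 (k(a, Q) = 4 + 7 = 11)
m = 11
(((-5*(-5))*E(-3))*m)*(-13) = ((-5*(-5)*1)*11)*(-13) = ((25*1)*11)*(-13) = (25*11)*(-13) = 275*(-13) = -3575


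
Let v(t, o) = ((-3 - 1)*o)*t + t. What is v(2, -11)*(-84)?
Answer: -7560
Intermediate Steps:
v(t, o) = t - 4*o*t (v(t, o) = (-4*o)*t + t = -4*o*t + t = t - 4*o*t)
v(2, -11)*(-84) = (2*(1 - 4*(-11)))*(-84) = (2*(1 + 44))*(-84) = (2*45)*(-84) = 90*(-84) = -7560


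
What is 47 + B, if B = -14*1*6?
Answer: -37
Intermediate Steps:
B = -84 (B = -14*6 = -84)
47 + B = 47 - 84 = -37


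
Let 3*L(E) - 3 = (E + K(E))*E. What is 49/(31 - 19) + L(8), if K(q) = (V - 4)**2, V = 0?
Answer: 829/12 ≈ 69.083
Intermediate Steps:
K(q) = 16 (K(q) = (0 - 4)**2 = (-4)**2 = 16)
L(E) = 1 + E*(16 + E)/3 (L(E) = 1 + ((E + 16)*E)/3 = 1 + ((16 + E)*E)/3 = 1 + (E*(16 + E))/3 = 1 + E*(16 + E)/3)
49/(31 - 19) + L(8) = 49/(31 - 19) + (1 + (1/3)*8**2 + (16/3)*8) = 49/12 + (1 + (1/3)*64 + 128/3) = (1/12)*49 + (1 + 64/3 + 128/3) = 49/12 + 65 = 829/12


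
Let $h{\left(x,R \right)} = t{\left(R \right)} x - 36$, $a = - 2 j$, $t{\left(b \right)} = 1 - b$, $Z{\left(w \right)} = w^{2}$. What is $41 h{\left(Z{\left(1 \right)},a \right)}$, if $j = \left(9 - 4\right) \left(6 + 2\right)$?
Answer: $1845$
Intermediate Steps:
$j = 40$ ($j = 5 \cdot 8 = 40$)
$a = -80$ ($a = \left(-2\right) 40 = -80$)
$h{\left(x,R \right)} = -36 + x \left(1 - R\right)$ ($h{\left(x,R \right)} = \left(1 - R\right) x - 36 = x \left(1 - R\right) - 36 = -36 + x \left(1 - R\right)$)
$41 h{\left(Z{\left(1 \right)},a \right)} = 41 \left(-36 + 1^{2} - - 80 \cdot 1^{2}\right) = 41 \left(-36 + 1 - \left(-80\right) 1\right) = 41 \left(-36 + 1 + 80\right) = 41 \cdot 45 = 1845$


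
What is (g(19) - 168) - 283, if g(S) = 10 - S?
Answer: -460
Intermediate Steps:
(g(19) - 168) - 283 = ((10 - 1*19) - 168) - 283 = ((10 - 19) - 168) - 283 = (-9 - 168) - 283 = -177 - 283 = -460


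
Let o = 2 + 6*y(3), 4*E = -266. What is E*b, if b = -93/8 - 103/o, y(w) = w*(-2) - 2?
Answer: 229691/368 ≈ 624.16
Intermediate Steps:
E = -133/2 (E = (¼)*(-266) = -133/2 ≈ -66.500)
y(w) = -2 - 2*w (y(w) = -2*w - 2 = -2 - 2*w)
o = -46 (o = 2 + 6*(-2 - 2*3) = 2 + 6*(-2 - 6) = 2 + 6*(-8) = 2 - 48 = -46)
b = -1727/184 (b = -93/8 - 103/(-46) = -93*⅛ - 103*(-1/46) = -93/8 + 103/46 = -1727/184 ≈ -9.3859)
E*b = -133/2*(-1727/184) = 229691/368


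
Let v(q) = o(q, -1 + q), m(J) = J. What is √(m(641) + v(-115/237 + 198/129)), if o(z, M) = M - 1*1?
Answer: √66473304486/10191 ≈ 25.299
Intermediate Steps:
o(z, M) = -1 + M (o(z, M) = M - 1 = -1 + M)
v(q) = -2 + q (v(q) = -1 + (-1 + q) = -2 + q)
√(m(641) + v(-115/237 + 198/129)) = √(641 + (-2 + (-115/237 + 198/129))) = √(641 + (-2 + (-115*1/237 + 198*(1/129)))) = √(641 + (-2 + (-115/237 + 66/43))) = √(641 + (-2 + 10697/10191)) = √(641 - 9685/10191) = √(6522746/10191) = √66473304486/10191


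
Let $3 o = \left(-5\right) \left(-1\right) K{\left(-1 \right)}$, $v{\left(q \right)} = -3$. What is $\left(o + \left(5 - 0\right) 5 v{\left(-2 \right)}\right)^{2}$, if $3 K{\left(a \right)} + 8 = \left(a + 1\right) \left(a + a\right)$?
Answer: $\frac{511225}{81} \approx 6311.4$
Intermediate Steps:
$K{\left(a \right)} = - \frac{8}{3} + \frac{2 a \left(1 + a\right)}{3}$ ($K{\left(a \right)} = - \frac{8}{3} + \frac{\left(a + 1\right) \left(a + a\right)}{3} = - \frac{8}{3} + \frac{\left(1 + a\right) 2 a}{3} = - \frac{8}{3} + \frac{2 a \left(1 + a\right)}{3}$)
$o = - \frac{40}{9}$ ($o = \frac{\left(-5\right) \left(-1\right) \left(- \frac{8}{3} + \frac{2}{3} \left(-1\right) + \frac{2 \left(-1\right)^{2}}{3}\right)}{3} = \frac{5 \left(- \frac{8}{3} - \frac{2}{3} + \frac{2}{3} \cdot 1\right)}{3} = \frac{5 \left(- \frac{8}{3} - \frac{2}{3} + \frac{2}{3}\right)}{3} = \frac{5 \left(- \frac{8}{3}\right)}{3} = \frac{1}{3} \left(- \frac{40}{3}\right) = - \frac{40}{9} \approx -4.4444$)
$\left(o + \left(5 - 0\right) 5 v{\left(-2 \right)}\right)^{2} = \left(- \frac{40}{9} + \left(5 - 0\right) 5 \left(-3\right)\right)^{2} = \left(- \frac{40}{9} + \left(5 + 0\right) 5 \left(-3\right)\right)^{2} = \left(- \frac{40}{9} + 5 \cdot 5 \left(-3\right)\right)^{2} = \left(- \frac{40}{9} + 25 \left(-3\right)\right)^{2} = \left(- \frac{40}{9} - 75\right)^{2} = \left(- \frac{715}{9}\right)^{2} = \frac{511225}{81}$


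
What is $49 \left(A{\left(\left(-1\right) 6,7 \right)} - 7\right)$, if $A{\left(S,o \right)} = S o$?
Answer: $-2401$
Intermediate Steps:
$49 \left(A{\left(\left(-1\right) 6,7 \right)} - 7\right) = 49 \left(\left(-1\right) 6 \cdot 7 - 7\right) = 49 \left(\left(-6\right) 7 - 7\right) = 49 \left(-42 - 7\right) = 49 \left(-49\right) = -2401$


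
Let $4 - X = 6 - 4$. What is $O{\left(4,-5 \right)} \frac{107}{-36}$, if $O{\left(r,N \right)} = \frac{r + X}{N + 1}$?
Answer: $\frac{107}{24} \approx 4.4583$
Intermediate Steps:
$X = 2$ ($X = 4 - \left(6 - 4\right) = 4 - 2 = 2$)
$O{\left(r,N \right)} = \frac{2 + r}{1 + N}$ ($O{\left(r,N \right)} = \frac{r + 2}{N + 1} = \frac{2 + r}{1 + N}$)
$O{\left(4,-5 \right)} \frac{107}{-36} = \frac{2 + 4}{1 - 5} \frac{107}{-36} = \frac{1}{-4} \cdot 6 \cdot 107 \left(- \frac{1}{36}\right) = \left(- \frac{1}{4}\right) 6 \left(- \frac{107}{36}\right) = \left(- \frac{3}{2}\right) \left(- \frac{107}{36}\right) = \frac{107}{24}$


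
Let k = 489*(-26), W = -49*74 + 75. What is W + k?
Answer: -16265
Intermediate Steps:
W = -3551 (W = -3626 + 75 = -3551)
k = -12714
W + k = -3551 - 12714 = -16265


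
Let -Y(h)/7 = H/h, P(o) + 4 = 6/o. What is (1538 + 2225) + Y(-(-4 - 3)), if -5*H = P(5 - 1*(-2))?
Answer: 131683/35 ≈ 3762.4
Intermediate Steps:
P(o) = -4 + 6/o
H = 22/35 (H = -(-4 + 6/(5 - 1*(-2)))/5 = -(-4 + 6/(5 + 2))/5 = -(-4 + 6/7)/5 = -1/5*(-22/7) = 22/35 ≈ 0.62857)
Y(h) = -22/(5*h)
(1538 + 2225) + Y(-(-4 - 3)) = (1538 + 2225) - 22*(-1/(-4 - 3))/5 = 3763 - 22/(5*((-1*(-7)))) = 3763 - 22/5/7 = 3763 - 22/5*1/7 = 3763 - 22/35 = 131683/35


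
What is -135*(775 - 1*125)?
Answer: -87750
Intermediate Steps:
-135*(775 - 1*125) = -135*(775 - 125) = -135*650 = -87750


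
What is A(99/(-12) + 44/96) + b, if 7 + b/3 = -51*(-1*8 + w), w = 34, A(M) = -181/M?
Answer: -743469/187 ≈ -3975.8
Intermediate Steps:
b = -3999 (b = -21 + 3*(-51*(-1*8 + 34)) = -21 + 3*(-51*(-8 + 34)) = -21 + 3*(-51*26) = -21 + 3*(-1326) = -21 - 3978 = -3999)
A(99/(-12) + 44/96) + b = -181/(99/(-12) + 44/96) - 3999 = -181/(99*(-1/12) + 44*(1/96)) - 3999 = -181/(-33/4 + 11/24) - 3999 = -181/(-187/24) - 3999 = -181*(-24/187) - 3999 = 4344/187 - 3999 = -743469/187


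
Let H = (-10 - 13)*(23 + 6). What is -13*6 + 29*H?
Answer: -19421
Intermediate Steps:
H = -667 (H = -23*29 = -667)
-13*6 + 29*H = -13*6 + 29*(-667) = -78 - 19343 = -19421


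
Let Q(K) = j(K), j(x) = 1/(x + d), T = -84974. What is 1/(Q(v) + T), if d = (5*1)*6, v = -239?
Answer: -209/17759567 ≈ -1.1768e-5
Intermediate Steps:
d = 30 (d = 5*6 = 30)
j(x) = 1/(30 + x) (j(x) = 1/(x + 30) = 1/(30 + x))
Q(K) = 1/(30 + K)
1/(Q(v) + T) = 1/(1/(30 - 239) - 84974) = 1/(1/(-209) - 84974) = 1/(-1/209 - 84974) = 1/(-17759567/209) = -209/17759567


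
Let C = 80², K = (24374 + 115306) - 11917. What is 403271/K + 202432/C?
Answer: 444441469/12776300 ≈ 34.786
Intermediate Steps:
K = 127763 (K = 139680 - 11917 = 127763)
C = 6400
403271/K + 202432/C = 403271/127763 + 202432/6400 = 403271*(1/127763) + 202432*(1/6400) = 403271/127763 + 3163/100 = 444441469/12776300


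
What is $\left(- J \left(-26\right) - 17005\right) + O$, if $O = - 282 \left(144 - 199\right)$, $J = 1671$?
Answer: $41951$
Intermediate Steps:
$O = 15510$ ($O = \left(-282\right) \left(-55\right) = 15510$)
$\left(- J \left(-26\right) - 17005\right) + O = \left(- 1671 \left(-26\right) - 17005\right) + 15510 = \left(\left(-1\right) \left(-43446\right) - 17005\right) + 15510 = \left(43446 - 17005\right) + 15510 = 26441 + 15510 = 41951$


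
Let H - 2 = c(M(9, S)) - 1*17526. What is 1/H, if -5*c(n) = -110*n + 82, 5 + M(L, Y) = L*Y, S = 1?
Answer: -5/87262 ≈ -5.7299e-5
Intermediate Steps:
M(L, Y) = -5 + L*Y
c(n) = -82/5 + 22*n (c(n) = -(-110*n + 82)/5 = -(82 - 110*n)/5 = -82/5 + 22*n)
H = -87262/5 (H = 2 + ((-82/5 + 22*(-5 + 9*1)) - 1*17526) = 2 + ((-82/5 + 22*(-5 + 9)) - 17526) = 2 + ((-82/5 + 22*4) - 17526) = 2 + ((-82/5 + 88) - 17526) = 2 + (358/5 - 17526) = 2 - 87272/5 = -87262/5 ≈ -17452.)
1/H = 1/(-87262/5) = -5/87262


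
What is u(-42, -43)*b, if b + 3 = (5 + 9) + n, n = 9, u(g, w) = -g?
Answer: 840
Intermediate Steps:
b = 20 (b = -3 + ((5 + 9) + 9) = -3 + (14 + 9) = -3 + 23 = 20)
u(-42, -43)*b = -1*(-42)*20 = 42*20 = 840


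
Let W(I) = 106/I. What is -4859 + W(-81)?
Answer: -393685/81 ≈ -4860.3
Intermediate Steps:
-4859 + W(-81) = -4859 + 106/(-81) = -4859 + 106*(-1/81) = -4859 - 106/81 = -393685/81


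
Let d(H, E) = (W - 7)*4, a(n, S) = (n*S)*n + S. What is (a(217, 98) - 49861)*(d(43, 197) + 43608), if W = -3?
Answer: 198886133712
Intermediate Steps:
a(n, S) = S + S*n² (a(n, S) = (S*n)*n + S = S*n² + S = S + S*n²)
d(H, E) = -40 (d(H, E) = (-3 - 7)*4 = -10*4 = -40)
(a(217, 98) - 49861)*(d(43, 197) + 43608) = (98*(1 + 217²) - 49861)*(-40 + 43608) = (98*(1 + 47089) - 49861)*43568 = (98*47090 - 49861)*43568 = (4614820 - 49861)*43568 = 4564959*43568 = 198886133712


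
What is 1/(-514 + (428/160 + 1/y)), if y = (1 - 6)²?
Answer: -200/102257 ≈ -0.0019559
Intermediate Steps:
y = 25 (y = (-5)² = 25)
1/(-514 + (428/160 + 1/y)) = 1/(-514 + (428/160 + 1/25)) = 1/(-514 + (428*(1/160) + 1*(1/25))) = 1/(-514 + (107/40 + 1/25)) = 1/(-514 + 543/200) = 1/(-102257/200) = -200/102257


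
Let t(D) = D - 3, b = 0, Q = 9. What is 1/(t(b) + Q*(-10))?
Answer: -1/93 ≈ -0.010753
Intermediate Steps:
t(D) = -3 + D
1/(t(b) + Q*(-10)) = 1/((-3 + 0) + 9*(-10)) = 1/(-3 - 90) = 1/(-93) = -1/93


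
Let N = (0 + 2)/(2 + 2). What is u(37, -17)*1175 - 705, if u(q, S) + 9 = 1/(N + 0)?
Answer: -8930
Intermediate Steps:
N = 1/2 (N = 2/4 = 2*(1/4) = 1/2 ≈ 0.50000)
u(q, S) = -7 (u(q, S) = -9 + 1/(1/2 + 0) = -9 + 1/(1/2) = -9 + 2 = -7)
u(37, -17)*1175 - 705 = -7*1175 - 705 = -8225 - 705 = -8930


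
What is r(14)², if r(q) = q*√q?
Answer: 2744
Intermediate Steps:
r(q) = q^(3/2)
r(14)² = (14^(3/2))² = (14*√14)² = 2744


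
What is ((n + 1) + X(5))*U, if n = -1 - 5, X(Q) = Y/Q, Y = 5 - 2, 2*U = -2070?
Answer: 4554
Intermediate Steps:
U = -1035 (U = (½)*(-2070) = -1035)
Y = 3
X(Q) = 3/Q
n = -6
((n + 1) + X(5))*U = ((-6 + 1) + 3/5)*(-1035) = (-5 + 3*(⅕))*(-1035) = (-5 + ⅗)*(-1035) = -22/5*(-1035) = 4554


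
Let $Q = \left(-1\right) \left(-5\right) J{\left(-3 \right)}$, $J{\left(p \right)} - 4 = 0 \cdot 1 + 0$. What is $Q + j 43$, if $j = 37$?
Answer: $1611$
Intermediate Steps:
$J{\left(p \right)} = 4$ ($J{\left(p \right)} = 4 + \left(0 \cdot 1 + 0\right) = 4 + \left(0 + 0\right) = 4 + 0 = 4$)
$Q = 20$ ($Q = \left(-1\right) \left(-5\right) 4 = 5 \cdot 4 = 20$)
$Q + j 43 = 20 + 37 \cdot 43 = 20 + 1591 = 1611$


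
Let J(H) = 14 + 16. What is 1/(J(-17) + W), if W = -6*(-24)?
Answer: 1/174 ≈ 0.0057471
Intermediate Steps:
W = 144 (W = -6*(-24) = 144)
J(H) = 30
1/(J(-17) + W) = 1/(30 + 144) = 1/174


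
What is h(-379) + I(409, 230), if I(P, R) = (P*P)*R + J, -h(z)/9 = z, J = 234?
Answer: 38478275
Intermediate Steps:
h(z) = -9*z
I(P, R) = 234 + R*P**2 (I(P, R) = (P*P)*R + 234 = P**2*R + 234 = R*P**2 + 234 = 234 + R*P**2)
h(-379) + I(409, 230) = -9*(-379) + (234 + 230*409**2) = 3411 + (234 + 230*167281) = 3411 + (234 + 38474630) = 3411 + 38474864 = 38478275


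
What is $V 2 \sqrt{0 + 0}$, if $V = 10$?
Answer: $0$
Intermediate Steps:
$V 2 \sqrt{0 + 0} = 10 \cdot 2 \sqrt{0 + 0} = 20 \sqrt{0} = 20 \cdot 0 = 0$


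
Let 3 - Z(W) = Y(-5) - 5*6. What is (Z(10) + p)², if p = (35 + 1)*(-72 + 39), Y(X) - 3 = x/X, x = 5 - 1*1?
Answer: 33477796/25 ≈ 1.3391e+6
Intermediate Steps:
x = 4 (x = 5 - 1 = 4)
Y(X) = 3 + 4/X
p = -1188 (p = 36*(-33) = -1188)
Z(W) = 154/5 (Z(W) = 3 - ((3 + 4/(-5)) - 5*6) = 3 - ((3 + 4*(-⅕)) - 30) = 3 - ((3 - ⅘) - 30) = 3 - (11/5 - 30) = 3 - 1*(-139/5) = 3 + 139/5 = 154/5)
(Z(10) + p)² = (154/5 - 1188)² = (-5786/5)² = 33477796/25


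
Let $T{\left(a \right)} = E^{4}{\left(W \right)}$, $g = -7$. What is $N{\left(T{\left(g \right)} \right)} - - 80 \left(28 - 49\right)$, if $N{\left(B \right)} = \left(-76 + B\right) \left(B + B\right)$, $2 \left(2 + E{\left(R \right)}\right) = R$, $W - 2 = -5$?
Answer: $\frac{2630145}{128} \approx 20548.0$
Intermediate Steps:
$W = -3$ ($W = 2 - 5 = -3$)
$E{\left(R \right)} = -2 + \frac{R}{2}$
$T{\left(a \right)} = \frac{2401}{16}$ ($T{\left(a \right)} = \left(-2 + \frac{1}{2} \left(-3\right)\right)^{4} = \left(-2 - \frac{3}{2}\right)^{4} = \left(- \frac{7}{2}\right)^{4} = \frac{2401}{16}$)
$N{\left(B \right)} = 2 B \left(-76 + B\right)$ ($N{\left(B \right)} = \left(-76 + B\right) 2 B = 2 B \left(-76 + B\right)$)
$N{\left(T{\left(g \right)} \right)} - - 80 \left(28 - 49\right) = 2 \cdot \frac{2401}{16} \left(-76 + \frac{2401}{16}\right) - - 80 \left(28 - 49\right) = 2 \cdot \frac{2401}{16} \cdot \frac{1185}{16} - \left(-80\right) \left(-21\right) = \frac{2845185}{128} - 1680 = \frac{2630145}{128}$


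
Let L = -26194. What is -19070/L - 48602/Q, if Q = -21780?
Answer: 422106347/142626330 ≈ 2.9595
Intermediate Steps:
-19070/L - 48602/Q = -19070/(-26194) - 48602/(-21780) = -19070*(-1/26194) - 48602*(-1/21780) = 9535/13097 + 24301/10890 = 422106347/142626330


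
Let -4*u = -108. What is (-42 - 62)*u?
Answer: -2808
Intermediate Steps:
u = 27 (u = -1/4*(-108) = 27)
(-42 - 62)*u = (-42 - 62)*27 = -104*27 = -2808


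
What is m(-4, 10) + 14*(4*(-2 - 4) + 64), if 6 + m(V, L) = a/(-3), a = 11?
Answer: 1651/3 ≈ 550.33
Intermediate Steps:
m(V, L) = -29/3 (m(V, L) = -6 + 11/(-3) = -6 + 11*(-1/3) = -6 - 11/3 = -29/3)
m(-4, 10) + 14*(4*(-2 - 4) + 64) = -29/3 + 14*(4*(-2 - 4) + 64) = -29/3 + 14*(4*(-6) + 64) = -29/3 + 14*(-24 + 64) = -29/3 + 14*40 = -29/3 + 560 = 1651/3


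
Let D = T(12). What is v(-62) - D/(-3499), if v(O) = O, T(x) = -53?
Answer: -216991/3499 ≈ -62.015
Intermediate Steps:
D = -53
v(-62) - D/(-3499) = -62 - (-53)/(-3499) = -62 - (-53)*(-1)/3499 = -62 - 1*53/3499 = -62 - 53/3499 = -216991/3499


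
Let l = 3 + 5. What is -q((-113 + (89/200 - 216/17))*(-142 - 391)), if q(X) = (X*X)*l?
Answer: -51527988038968441/1445000 ≈ -3.5660e+10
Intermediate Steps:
l = 8
q(X) = 8*X² (q(X) = (X*X)*8 = X²*8 = 8*X²)
-q((-113 + (89/200 - 216/17))*(-142 - 391)) = -8*((-113 + (89/200 - 216/17))*(-142 - 391))² = -8*((-113 + (89*(1/200) - 216*1/17))*(-533))² = -8*((-113 + (89/200 - 216/17))*(-533))² = -8*((-113 - 41687/3400)*(-533))² = -8*(-425887/3400*(-533))² = -8*(226997771/3400)² = -8*51527988038968441/11560000 = -1*51527988038968441/1445000 = -51527988038968441/1445000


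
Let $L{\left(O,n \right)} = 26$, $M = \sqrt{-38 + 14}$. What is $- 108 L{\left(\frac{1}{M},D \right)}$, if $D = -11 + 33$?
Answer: $-2808$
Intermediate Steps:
$D = 22$
$M = 2 i \sqrt{6}$ ($M = \sqrt{-24} = 2 i \sqrt{6} \approx 4.899 i$)
$- 108 L{\left(\frac{1}{M},D \right)} = \left(-108\right) 26 = -2808$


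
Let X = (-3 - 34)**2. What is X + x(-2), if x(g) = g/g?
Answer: 1370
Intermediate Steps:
x(g) = 1
X = 1369 (X = (-37)**2 = 1369)
X + x(-2) = 1369 + 1 = 1370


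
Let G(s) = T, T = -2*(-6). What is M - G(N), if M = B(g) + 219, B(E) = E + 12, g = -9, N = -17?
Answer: 210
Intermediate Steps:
T = 12
G(s) = 12
B(E) = 12 + E
M = 222 (M = (12 - 9) + 219 = 3 + 219 = 222)
M - G(N) = 222 - 1*12 = 222 - 12 = 210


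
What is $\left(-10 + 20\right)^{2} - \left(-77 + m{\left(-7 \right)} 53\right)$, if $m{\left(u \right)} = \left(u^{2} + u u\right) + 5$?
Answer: $-5282$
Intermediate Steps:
$m{\left(u \right)} = 5 + 2 u^{2}$ ($m{\left(u \right)} = \left(u^{2} + u^{2}\right) + 5 = 2 u^{2} + 5 = 5 + 2 u^{2}$)
$\left(-10 + 20\right)^{2} - \left(-77 + m{\left(-7 \right)} 53\right) = \left(-10 + 20\right)^{2} - \left(-77 + \left(5 + 2 \left(-7\right)^{2}\right) 53\right) = 10^{2} - \left(-77 + \left(5 + 2 \cdot 49\right) 53\right) = 100 - \left(-77 + \left(5 + 98\right) 53\right) = 100 - \left(-77 + 103 \cdot 53\right) = 100 - \left(-77 + 5459\right) = 100 - 5382 = -5282$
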